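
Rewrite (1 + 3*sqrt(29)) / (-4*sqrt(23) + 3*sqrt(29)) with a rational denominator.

(-12*sqrt(667) - 261 - 4*sqrt(23) - 3*sqrt(29))/107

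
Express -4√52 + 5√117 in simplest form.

7*√13

4√52 = 8*√13; 5√117 = 15*√13
Combine: (-8 + 15)·√13 = 7*√13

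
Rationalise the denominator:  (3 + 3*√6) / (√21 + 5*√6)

(-3*√14 - √21 + 5*√6 + 30)/43

Multiply numerator and denominator by -√21 + 5*√6.
Denominator becomes 129; numerator becomes -9*√14 - 3*√21 + 15*√6 + 90.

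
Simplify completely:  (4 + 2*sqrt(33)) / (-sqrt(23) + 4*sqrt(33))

(4*sqrt(23) + 2*sqrt(759) + 16*sqrt(33) + 264)/505

Multiply numerator and denominator by sqrt(23) + 4*sqrt(33).
Denominator becomes 505; numerator becomes 4*sqrt(23) + 2*sqrt(759) + 16*sqrt(33) + 264.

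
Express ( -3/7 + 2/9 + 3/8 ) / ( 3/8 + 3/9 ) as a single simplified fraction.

5/21

Numerator: -3/7 + 2/9 + 3/8 = 85/504
Denominator: 3/8 + 3/9 = 17/24
Divide: (85/504) · (24/17) = 5/21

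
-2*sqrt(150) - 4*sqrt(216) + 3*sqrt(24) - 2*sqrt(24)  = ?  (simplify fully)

-32*sqrt(6)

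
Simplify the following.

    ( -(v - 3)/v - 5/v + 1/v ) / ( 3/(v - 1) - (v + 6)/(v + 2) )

(v³ + 2*v² - v - 2)/(v³ + 2*v² - 12*v)

Numerator: -(v - 3)/v - 5/v + 1/v = (-v - 1)/v
Denominator: 3/(v - 1) - (v + 6)/(v + 2) = (-v² - 2*v + 12)/(v² + v - 2)
Divide: ((-v - 1)/v) · ((v² + v - 2)/(-v² - 2*v + 12)) = (v³ + 2*v² - v - 2)/(v³ + 2*v² - 12*v)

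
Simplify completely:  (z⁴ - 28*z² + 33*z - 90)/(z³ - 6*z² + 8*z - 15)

z + 6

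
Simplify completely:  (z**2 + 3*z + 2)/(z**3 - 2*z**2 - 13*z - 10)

1/(z - 5)

Factor: z**2 + 3*z + 2 = (z + 2)*(z + 1);  z**3 - 2*z**2 - 13*z - 10 = (z - 5)*(z + 2)*(z + 1)
Cancel the common factors (z + 1), (z + 2).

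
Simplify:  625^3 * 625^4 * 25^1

5^30

625^3 = 5^12; 625^4 = 5^16; 25^1 = 5^2
Combine exponents: 5^30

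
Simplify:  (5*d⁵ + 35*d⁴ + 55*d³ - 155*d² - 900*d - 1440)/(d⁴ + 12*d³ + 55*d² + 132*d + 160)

(5*d² - 45)/(d + 5)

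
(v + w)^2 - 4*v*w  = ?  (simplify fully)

(v - w)^2

Expanding gives v^2 - 2*v*w + w^2, a perfect square.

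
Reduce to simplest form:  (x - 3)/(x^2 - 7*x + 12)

1/(x - 4)

Factor: x^2 - 7*x + 12 = (x - 4)*(x - 3)
Cancel the common factor (x - 3).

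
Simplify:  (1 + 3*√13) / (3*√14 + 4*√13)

(-9*√182 - 3*√14 + 4*√13 + 156)/82

Multiply numerator and denominator by -3*√14 + 4*√13.
Denominator becomes 82; numerator becomes -9*√182 - 3*√14 + 4*√13 + 156.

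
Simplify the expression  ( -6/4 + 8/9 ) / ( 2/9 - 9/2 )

1/7

Numerator: -6/4 + 8/9 = -11/18
Denominator: 2/9 - 9/2 = -77/18
Divide: (-11/18) · (-18/77) = 1/7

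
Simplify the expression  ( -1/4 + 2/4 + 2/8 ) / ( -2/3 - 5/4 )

-6/23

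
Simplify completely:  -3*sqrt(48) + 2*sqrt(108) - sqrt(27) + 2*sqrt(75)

3*sqrt(48) = 12*sqrt(3); 2*sqrt(108) = 12*sqrt(3); sqrt(27) = 3*sqrt(3); 2*sqrt(75) = 10*sqrt(3)
Combine: (-12 + 12 - 3 + 10)·sqrt(3) = 7*sqrt(3)

7*sqrt(3)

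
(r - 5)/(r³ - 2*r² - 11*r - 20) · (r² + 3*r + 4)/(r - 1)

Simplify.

1/(r - 1)

Factor: r³ - 2*r² - 11*r - 20 = (r² + 3*r + 4)·(r - 5)
Cancel the common factors (r² + 3*r + 4), (r - 5).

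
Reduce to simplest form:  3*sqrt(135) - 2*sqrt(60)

3*sqrt(135) = 9*sqrt(15); 2*sqrt(60) = 4*sqrt(15)
Combine: (9 - 4)·sqrt(15) = 5*sqrt(15)

5*sqrt(15)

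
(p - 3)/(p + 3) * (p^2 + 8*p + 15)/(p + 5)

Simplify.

Factor: p^2 + 8*p + 15 = (p + 5)*(p + 3)
Cancel the common factors (p + 3), (p + 5).

p - 3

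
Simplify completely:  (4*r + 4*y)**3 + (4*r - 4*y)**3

128*r*(r**2 + 3*y**2)

Binomially expand both and collect terms in (4*r), (4*y).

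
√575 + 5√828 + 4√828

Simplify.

59*√23

√575 = 5*√23; 5√828 = 30*√23; 4√828 = 24*√23
Combine: (5 + 30 + 24)·√23 = 59*√23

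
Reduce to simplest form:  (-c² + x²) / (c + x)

Difference of squares: factor out (c + x).

-c + x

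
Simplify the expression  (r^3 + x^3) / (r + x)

r^3 + x^3 = (r + x)(r^2 - r*x + x^2).

r^2 - r*x + x^2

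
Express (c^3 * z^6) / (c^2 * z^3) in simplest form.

Quotient: c^1 * z^3

c*z^3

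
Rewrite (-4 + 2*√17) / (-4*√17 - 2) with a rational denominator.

(-36 + 5*√17)/67

Multiply numerator and denominator by -2 + 4*√17.
Denominator becomes -268; numerator becomes -20*√17 + 144.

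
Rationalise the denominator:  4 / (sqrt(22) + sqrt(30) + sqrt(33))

(-528*sqrt(5) + 76*sqrt(33) + 100*sqrt(30) + 164*sqrt(22))/2279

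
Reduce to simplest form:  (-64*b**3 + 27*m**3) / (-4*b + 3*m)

Factor as (a-b)(a**2+ab+b**2) with a=(3*m), b=(4*b).

16*b**2 + 12*b*m + 9*m**2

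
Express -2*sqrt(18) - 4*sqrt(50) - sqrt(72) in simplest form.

-32*sqrt(2)

2*sqrt(18) = 6*sqrt(2); 4*sqrt(50) = 20*sqrt(2); sqrt(72) = 6*sqrt(2)
Combine: (-6 - 20 - 6)·sqrt(2) = -32*sqrt(2)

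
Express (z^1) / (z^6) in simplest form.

z^(-5)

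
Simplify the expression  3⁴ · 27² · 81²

3^18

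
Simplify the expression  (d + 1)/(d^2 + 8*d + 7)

1/(d + 7)

Factor: d^2 + 8*d + 7 = (d + 7)*(d + 1)
Cancel the common factor (d + 1).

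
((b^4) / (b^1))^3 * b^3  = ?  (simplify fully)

Inside the bracket: b^3
Raise to the power 3: b^9
Multiply by b^3: add exponents.

b^12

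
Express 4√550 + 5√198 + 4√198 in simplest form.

4√550 = 20*√22; 5√198 = 15*√22; 4√198 = 12*√22
Combine: (20 + 15 + 12)·√22 = 47*√22

47*√22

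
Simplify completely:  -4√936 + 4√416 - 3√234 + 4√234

4√936 = 24*√26; 4√416 = 16*√26; 3√234 = 9*√26; 4√234 = 12*√26
Combine: (-24 + 16 - 9 + 12)·√26 = -5*√26

-5*√26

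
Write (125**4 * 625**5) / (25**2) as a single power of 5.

125**4 = 5**12; 625**5 = 5**20; 25**2 = 5**4
Combine exponents: 5**28

5**28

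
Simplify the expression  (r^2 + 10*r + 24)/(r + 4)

r + 6

Factor: r^2 + 10*r + 24 = (r + 6)*(r + 4)
Cancel the common factor (r + 4).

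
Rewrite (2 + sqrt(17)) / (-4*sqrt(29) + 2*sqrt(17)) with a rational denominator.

Multiply numerator and denominator by 2*sqrt(17) + 4*sqrt(29).
Denominator becomes -396; numerator becomes 4*sqrt(17) + 34 + 8*sqrt(29) + 4*sqrt(493).

(-2*sqrt(493) - 4*sqrt(29) - 17 - 2*sqrt(17))/198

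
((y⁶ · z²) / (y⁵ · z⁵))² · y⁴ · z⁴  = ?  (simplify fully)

Inside the bracket: y¹ · (z^-3)
Raise to the power 2: y² · (z^-6)
Multiply by y⁴ · z⁴: add exponents.

y⁶/z²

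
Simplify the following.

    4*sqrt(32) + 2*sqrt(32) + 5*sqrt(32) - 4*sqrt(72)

4*sqrt(32) = 16*sqrt(2); 2*sqrt(32) = 8*sqrt(2); 5*sqrt(32) = 20*sqrt(2); 4*sqrt(72) = 24*sqrt(2)
Combine: (16 + 8 + 20 - 24)·sqrt(2) = 20*sqrt(2)

20*sqrt(2)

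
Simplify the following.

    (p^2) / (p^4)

Quotient: (p^-2)

p^(-2)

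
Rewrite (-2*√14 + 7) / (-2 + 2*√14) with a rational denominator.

(-21 + 5*√14)/26

Multiply numerator and denominator by -2*√14 - 2.
Denominator becomes -52; numerator becomes -10*√14 + 42.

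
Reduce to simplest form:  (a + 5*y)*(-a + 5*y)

-a**2 + 25*y**2

Product of conjugates: (P+Q)(P-Q) = P**2 - Q**2.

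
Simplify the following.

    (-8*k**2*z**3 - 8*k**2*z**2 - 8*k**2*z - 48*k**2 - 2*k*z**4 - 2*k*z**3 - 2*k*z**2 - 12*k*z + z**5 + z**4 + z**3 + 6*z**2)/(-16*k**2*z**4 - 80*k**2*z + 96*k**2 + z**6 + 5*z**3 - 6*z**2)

(2*k + z)/(4*k*z - 4*k + z**2 - z)

Factor: -8*k**2*z**3 - 8*k**2*z**2 - 8*k**2*z - 48*k**2 - 2*k*z**4 - 2*k*z**3 - 2*k*z**2 - 12*k*z + z**5 + z**4 + z**3 + 6*z**2 = (2*k + z)*(z + 2)*(z**2 - z + 3)*(-4*k + z);  -16*k**2*z**4 - 80*k**2*z + 96*k**2 + z**6 + 5*z**3 - 6*z**2 = (4*k + z)*(z - 1)*(-4*k + z)*(z**2 - z + 3)*(z + 2)
Cancel the common factors (z**2 - z + 3), (-4*k + z), (z + 2).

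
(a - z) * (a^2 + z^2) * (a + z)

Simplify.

a^4 - z^4

(a+z)(a-z) = a^2 - z^2; continue pairing.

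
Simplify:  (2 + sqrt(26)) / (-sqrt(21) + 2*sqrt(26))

Multiply numerator and denominator by sqrt(21) + 2*sqrt(26).
Denominator becomes 83; numerator becomes 2*sqrt(21) + 4*sqrt(26) + sqrt(546) + 52.

(2*sqrt(21) + 4*sqrt(26) + sqrt(546) + 52)/83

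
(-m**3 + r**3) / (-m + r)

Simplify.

Apply the difference-of-cubes factorisation and cancel (-m + r).

m**2 + m*r + r**2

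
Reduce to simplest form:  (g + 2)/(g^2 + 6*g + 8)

Factor: g^2 + 6*g + 8 = (g + 2)*(g + 4)
Cancel the common factor (g + 2).

1/(g + 4)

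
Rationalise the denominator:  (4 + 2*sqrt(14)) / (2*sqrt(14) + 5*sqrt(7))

Multiply numerator and denominator by -5*sqrt(7) + 2*sqrt(14).
Denominator becomes -119; numerator becomes -70*sqrt(2) - 20*sqrt(7) + 8*sqrt(14) + 56.

(-56 - 8*sqrt(14) + 20*sqrt(7) + 70*sqrt(2))/119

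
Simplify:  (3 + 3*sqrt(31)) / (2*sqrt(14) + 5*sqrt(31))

(-6*sqrt(434) - 6*sqrt(14) + 15*sqrt(31) + 465)/719

Multiply numerator and denominator by -2*sqrt(14) + 5*sqrt(31).
Denominator becomes 719; numerator becomes -6*sqrt(434) - 6*sqrt(14) + 15*sqrt(31) + 465.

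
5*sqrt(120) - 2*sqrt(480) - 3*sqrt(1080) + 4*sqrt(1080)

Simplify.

5*sqrt(120) = 10*sqrt(30); 2*sqrt(480) = 8*sqrt(30); 3*sqrt(1080) = 18*sqrt(30); 4*sqrt(1080) = 24*sqrt(30)
Combine: (10 - 8 - 18 + 24)·sqrt(30) = 8*sqrt(30)

8*sqrt(30)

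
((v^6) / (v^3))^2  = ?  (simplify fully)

Inside the bracket: v^3
Raise to the power 2: v^6

v^6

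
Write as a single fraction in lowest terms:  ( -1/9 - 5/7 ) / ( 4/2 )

Numerator: -1/9 - 5/7 = -52/63
Denominator: 4/2 = 2
Divide: (-52/63) · (1/2) = -26/63

-26/63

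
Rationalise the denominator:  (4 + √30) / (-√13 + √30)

(4*√13 + √390 + 4*√30 + 30)/17

Multiply numerator and denominator by √13 + √30.
Denominator becomes 17; numerator becomes 4*√13 + √390 + 4*√30 + 30.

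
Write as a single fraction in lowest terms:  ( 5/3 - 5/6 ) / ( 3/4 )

Numerator: 5/3 - 5/6 = 5/6
Denominator: 3/4 = 3/4
Divide: (5/6) · (4/3) = 10/9

10/9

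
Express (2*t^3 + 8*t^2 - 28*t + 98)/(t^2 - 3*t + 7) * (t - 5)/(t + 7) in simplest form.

2*t - 10

Factor: 2*t^3 + 8*t^2 - 28*t + 98 = 2*(t + 7)*(t^2 - 3*t + 7)
Cancel the common factors (t^2 - 3*t + 7), (t + 7).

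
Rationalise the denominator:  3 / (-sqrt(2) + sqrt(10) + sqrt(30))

Group as (sqrt(10) + sqrt(30)) - sqrt(2); multiply by (sqrt(10) + sqrt(30)) + sqrt(2), then rationalise the remaining surd.

(-33*sqrt(10) - 30*sqrt(6) + 57*sqrt(2) + 27*sqrt(30))/122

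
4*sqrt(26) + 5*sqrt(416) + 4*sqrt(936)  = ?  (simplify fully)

48*sqrt(26)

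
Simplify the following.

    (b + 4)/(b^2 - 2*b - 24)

Factor: b^2 - 2*b - 24 = (b + 4)*(b - 6)
Cancel the common factor (b + 4).

1/(b - 6)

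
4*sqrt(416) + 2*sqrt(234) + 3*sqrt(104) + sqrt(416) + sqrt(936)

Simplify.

4*sqrt(416) = 16*sqrt(26); 2*sqrt(234) = 6*sqrt(26); 3*sqrt(104) = 6*sqrt(26); sqrt(416) = 4*sqrt(26); sqrt(936) = 6*sqrt(26)
Combine: (16 + 6 + 6 + 4 + 6)·sqrt(26) = 38*sqrt(26)

38*sqrt(26)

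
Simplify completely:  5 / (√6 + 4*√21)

(-√6 + 4*√21)/66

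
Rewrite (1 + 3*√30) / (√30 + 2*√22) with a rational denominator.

Multiply numerator and denominator by -2*√22 + √30.
Denominator becomes -58; numerator becomes -12*√165 - 2*√22 + √30 + 90.

(-90 - √30 + 2*√22 + 12*√165)/58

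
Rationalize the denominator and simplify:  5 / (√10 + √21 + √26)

Group as (√10 + √21) + √26; multiply by (√10 + √21) - √26, then rationalise the remaining surd.

(-4*√1365 + 5*√26 + 15*√21 + 37*√10)/163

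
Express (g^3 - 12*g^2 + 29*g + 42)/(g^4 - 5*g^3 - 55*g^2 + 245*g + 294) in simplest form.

1/(g + 7)

Factor: g^3 - 12*g^2 + 29*g + 42 = (g - 7)*(g + 1)*(g - 6);  g^4 - 5*g^3 - 55*g^2 + 245*g + 294 = (g - 7)*(g - 6)*(g + 7)*(g + 1)
Cancel the common factors (g + 1), (g - 6), (g - 7).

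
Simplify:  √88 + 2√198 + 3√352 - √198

17*√22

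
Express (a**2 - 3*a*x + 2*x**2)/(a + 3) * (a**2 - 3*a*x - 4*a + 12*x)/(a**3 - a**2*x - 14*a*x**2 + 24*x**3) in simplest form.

Factor: a**2 - 3*a*x + 2*x**2 = (a - x)*(a - 2*x);  a**2 - 3*a*x - 4*a + 12*x = (a - 3*x)*(a - 4);  a**3 - a**2*x - 14*a*x**2 + 24*x**3 = (a - 3*x)*(a + 4*x)*(a - 2*x)
Cancel the common factors (a - 3*x), (a - 2*x).

(a**2 - a*x - 4*a + 4*x)/(a**2 + 4*a*x + 3*a + 12*x)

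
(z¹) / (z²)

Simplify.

Quotient: (z^-1)

1/z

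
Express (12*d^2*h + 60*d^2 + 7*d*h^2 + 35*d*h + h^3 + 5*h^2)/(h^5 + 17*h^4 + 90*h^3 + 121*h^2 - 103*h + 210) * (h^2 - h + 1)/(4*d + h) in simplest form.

Factor: 12*d^2*h + 60*d^2 + 7*d*h^2 + 35*d*h + h^3 + 5*h^2 = (4*d + h)*(h + 5)*(3*d + h);  h^5 + 17*h^4 + 90*h^3 + 121*h^2 - 103*h + 210 = (h + 5)*(h + 6)*(h^2 - h + 1)*(h + 7)
Cancel the common factors (h^2 - h + 1), (h + 5), (4*d + h).

(3*d + h)/(h^2 + 13*h + 42)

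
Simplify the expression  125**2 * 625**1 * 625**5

125**2 = 5**6; 625**1 = 5**4; 625**5 = 5**20
Combine exponents: 5**30

5**30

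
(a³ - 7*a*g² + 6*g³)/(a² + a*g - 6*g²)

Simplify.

Factor: a³ - 7*a*g² + 6*g³ = (a - 2*g)·(a + 3*g)·(a - g);  a² + a*g - 6*g² = (a + 3*g)·(a - 2*g)
Cancel the common factors (a + 3*g), (a - 2*g).

a - g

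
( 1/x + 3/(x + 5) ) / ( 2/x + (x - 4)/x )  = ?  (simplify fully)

(4*x + 5)/(x^2 + 3*x - 10)

Numerator: 1/x + 3/(x + 5) = (4*x + 5)/(x^2 + 5*x)
Denominator: 2/x + (x - 4)/x = (x - 2)/x
Divide: ((4*x + 5)/(x^2 + 5*x)) · (x/(x - 2)) = (4*x + 5)/(x^2 + 3*x - 10)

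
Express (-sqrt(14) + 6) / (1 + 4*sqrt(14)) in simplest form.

(-62 + 25*sqrt(14))/223

Multiply numerator and denominator by -4*sqrt(14) + 1.
Denominator becomes -223; numerator becomes -25*sqrt(14) + 62.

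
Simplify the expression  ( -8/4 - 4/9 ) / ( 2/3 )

Numerator: -8/4 - 4/9 = -22/9
Denominator: 2/3 = 2/3
Divide: (-22/9) · (3/2) = -11/3

-11/3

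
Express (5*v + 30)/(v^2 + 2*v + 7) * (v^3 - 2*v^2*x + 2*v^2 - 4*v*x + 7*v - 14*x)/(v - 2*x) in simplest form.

5*v + 30

Factor: 5*v + 30 = 5*(v + 6);  v^3 - 2*v^2*x + 2*v^2 - 4*v*x + 7*v - 14*x = (v - 2*x)*(v^2 + 2*v + 7)
Cancel the common factors (v^2 + 2*v + 7), (v - 2*x).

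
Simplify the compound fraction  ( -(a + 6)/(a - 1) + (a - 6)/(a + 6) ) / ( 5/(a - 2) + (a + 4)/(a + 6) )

(-19*a^2 + 8*a + 60)/(a^3 + 6*a^2 + 15*a - 22)

Numerator: -(a + 6)/(a - 1) + (a - 6)/(a + 6) = (-19*a - 30)/(a^2 + 5*a - 6)
Denominator: 5/(a - 2) + (a + 4)/(a + 6) = (a^2 + 7*a + 22)/(a^2 + 4*a - 12)
Divide: ((-19*a - 30)/(a^2 + 5*a - 6)) · ((a^2 + 4*a - 12)/(a^2 + 7*a + 22)) = (-19*a^2 + 8*a + 60)/(a^3 + 6*a^2 + 15*a - 22)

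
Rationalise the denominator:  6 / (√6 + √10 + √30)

(-90*√2 - 21*√30 + 39*√10 + 51*√6)/11

Group as (√10 + √30) + √6; multiply by (√10 + √30) - √6, then rationalise the remaining surd.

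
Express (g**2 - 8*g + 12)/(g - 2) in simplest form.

Factor: g**2 - 8*g + 12 = (g - 2)*(g - 6)
Cancel the common factor (g - 2).

g - 6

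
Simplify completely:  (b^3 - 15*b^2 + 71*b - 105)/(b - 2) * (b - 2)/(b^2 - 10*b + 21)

Factor: b^3 - 15*b^2 + 71*b - 105 = (b - 7)*(b - 5)*(b - 3);  b^2 - 10*b + 21 = (b - 3)*(b - 7)
Cancel the common factors (b - 2), (b - 3), (b - 7).

b - 5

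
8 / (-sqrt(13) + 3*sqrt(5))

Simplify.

(sqrt(13) + 3*sqrt(5))/4

Multiply numerator and denominator by sqrt(13) + 3*sqrt(5).
Denominator becomes 32; numerator becomes 8*sqrt(13) + 24*sqrt(5).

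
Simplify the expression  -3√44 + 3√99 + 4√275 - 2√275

13*√11

3√44 = 6*√11; 3√99 = 9*√11; 4√275 = 20*√11; 2√275 = 10*√11
Combine: (-6 + 9 + 20 - 10)·√11 = 13*√11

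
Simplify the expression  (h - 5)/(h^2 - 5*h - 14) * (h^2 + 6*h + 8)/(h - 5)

(h + 4)/(h - 7)

Factor: h^2 - 5*h - 14 = (h - 7)*(h + 2);  h^2 + 6*h + 8 = (h + 4)*(h + 2)
Cancel the common factors (h - 5), (h + 2).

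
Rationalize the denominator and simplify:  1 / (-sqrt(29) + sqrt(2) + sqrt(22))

Group as (sqrt(2) + sqrt(22)) - sqrt(29); multiply by (sqrt(2) + sqrt(22)) + sqrt(29), then rationalise the remaining surd.

(5*sqrt(29) + 9*sqrt(22) + 49*sqrt(2) + 4*sqrt(319))/151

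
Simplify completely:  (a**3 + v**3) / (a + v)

a**2 - a*v + v**2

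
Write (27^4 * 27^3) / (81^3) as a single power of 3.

3^9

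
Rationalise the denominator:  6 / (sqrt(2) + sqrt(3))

-6*sqrt(2) + 6*sqrt(3)

Multiply numerator and denominator by -sqrt(2) + sqrt(3).
Denominator becomes 1; numerator becomes -6*sqrt(2) + 6*sqrt(3).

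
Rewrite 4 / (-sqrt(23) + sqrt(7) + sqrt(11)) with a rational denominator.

(20*sqrt(23) + 76*sqrt(11) + 108*sqrt(7) + 8*sqrt(1771))/283

Group as (sqrt(7) + sqrt(11)) - sqrt(23); multiply by (sqrt(7) + sqrt(11)) + sqrt(23), then rationalise the remaining surd.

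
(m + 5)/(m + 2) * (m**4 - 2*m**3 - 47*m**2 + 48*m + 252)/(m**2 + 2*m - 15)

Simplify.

m**2 - m - 42

Factor: m**4 - 2*m**3 - 47*m**2 + 48*m + 252 = (m - 7)*(m - 3)*(m + 6)*(m + 2);  m**2 + 2*m - 15 = (m + 5)*(m - 3)
Cancel the common factors (m - 3), (m + 5), (m + 2).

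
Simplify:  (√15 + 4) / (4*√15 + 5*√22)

(-16*√15 - 60 + 5*√330 + 20*√22)/310

Multiply numerator and denominator by -5*√22 + 4*√15.
Denominator becomes -310; numerator becomes -20*√22 - 5*√330 + 60 + 16*√15.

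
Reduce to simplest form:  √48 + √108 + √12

√48 = 4*√3; √108 = 6*√3; √12 = 2*√3
Combine: (4 + 6 + 2)·√3 = 12*√3

12*√3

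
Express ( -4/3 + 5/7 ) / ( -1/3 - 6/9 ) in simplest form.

Numerator: -4/3 + 5/7 = -13/21
Denominator: -1/3 - 6/9 = -1
Divide: (-13/21) · (-1) = 13/21

13/21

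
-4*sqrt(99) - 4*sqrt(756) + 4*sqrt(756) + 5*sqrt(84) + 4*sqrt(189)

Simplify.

-12*sqrt(11) + 22*sqrt(21)

4*sqrt(99) = 12*sqrt(11); 4*sqrt(756) = 24*sqrt(21); 4*sqrt(756) = 24*sqrt(21); 5*sqrt(84) = 10*sqrt(21); 4*sqrt(189) = 12*sqrt(21)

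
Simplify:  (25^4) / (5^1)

5^7

25^4 = 5^8; 5^1 = 5^1
Combine exponents: 5^7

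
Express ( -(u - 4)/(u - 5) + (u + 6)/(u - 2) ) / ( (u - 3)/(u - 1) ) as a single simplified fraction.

Numerator: -(u - 4)/(u - 5) + (u + 6)/(u - 2) = (7*u - 38)/(u^2 - 7*u + 10)
Denominator: (u - 3)/(u - 1) = (u - 3)/(u - 1)
Divide: ((7*u - 38)/(u^2 - 7*u + 10)) · ((u - 1)/(u - 3)) = (7*u^2 - 45*u + 38)/(u^3 - 10*u^2 + 31*u - 30)

(7*u^2 - 45*u + 38)/(u^3 - 10*u^2 + 31*u - 30)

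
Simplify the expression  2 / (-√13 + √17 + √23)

(-54*√13 + 14*√23 + 38*√17 + 4*√5083)/835

Group as (√17 + √23) - √13; multiply by (√17 + √23) + √13, then rationalise the remaining surd.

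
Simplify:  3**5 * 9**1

3**7

3**5 = 3**5; 9**1 = 3**2
Combine exponents: 3**7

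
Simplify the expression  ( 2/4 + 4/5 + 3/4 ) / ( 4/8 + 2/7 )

287/110

Numerator: 2/4 + 4/5 + 3/4 = 41/20
Denominator: 4/8 + 2/7 = 11/14
Divide: (41/20) · (14/11) = 287/110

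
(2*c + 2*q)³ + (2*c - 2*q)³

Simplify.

16*c*(c² + 3*q²)

Only the even-power cross terms survive.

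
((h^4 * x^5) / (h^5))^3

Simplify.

x^15/h^3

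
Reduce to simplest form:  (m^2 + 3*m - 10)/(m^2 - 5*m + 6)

Factor: m^2 + 3*m - 10 = (m - 2)*(m + 5);  m^2 - 5*m + 6 = (m - 3)*(m - 2)
Cancel the common factor (m - 2).

(m + 5)/(m - 3)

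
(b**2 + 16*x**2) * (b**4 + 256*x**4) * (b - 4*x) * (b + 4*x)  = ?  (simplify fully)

b**8 - 65536*x**8

Telescope via difference of squares: (b+(4*x))(b-(4*x)) = b**2 - 16*x**2, then repeat with the next factor.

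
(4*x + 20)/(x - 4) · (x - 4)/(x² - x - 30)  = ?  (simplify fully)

Factor: 4*x + 20 = 4·(x + 5);  x² - x - 30 = (x + 5)·(x - 6)
Cancel the common factors (x + 5), (x - 4).

4/(x - 6)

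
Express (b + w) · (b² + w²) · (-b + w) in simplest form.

Telescope via difference of squares: (w+b)(w-b) = -b² + w², then repeat with the next factor.

-b⁴ + w⁴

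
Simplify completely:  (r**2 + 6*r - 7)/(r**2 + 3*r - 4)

(r + 7)/(r + 4)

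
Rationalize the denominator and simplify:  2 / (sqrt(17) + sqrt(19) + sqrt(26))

(-sqrt(8398) + 5*sqrt(26) + 12*sqrt(19) + 14*sqrt(17))/298

Group as (sqrt(17) + sqrt(19)) + sqrt(26); multiply by (sqrt(17) + sqrt(19)) - sqrt(26), then rationalise the remaining surd.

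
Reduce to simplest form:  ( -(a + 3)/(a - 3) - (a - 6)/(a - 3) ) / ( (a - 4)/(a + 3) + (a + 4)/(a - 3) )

(-2*a² - 3*a + 9)/(2*a² + 24)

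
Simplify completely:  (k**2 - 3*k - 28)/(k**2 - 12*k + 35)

Factor: k**2 - 3*k - 28 = (k - 7)*(k + 4);  k**2 - 12*k + 35 = (k - 5)*(k - 7)
Cancel the common factor (k - 7).

(k + 4)/(k - 5)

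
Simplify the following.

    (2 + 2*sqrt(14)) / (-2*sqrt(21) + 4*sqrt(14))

Multiply numerator and denominator by 2*sqrt(21) + 4*sqrt(14).
Denominator becomes 140; numerator becomes 4*sqrt(21) + 8*sqrt(14) + 28*sqrt(6) + 112.

(sqrt(21) + 2*sqrt(14) + 7*sqrt(6) + 28)/35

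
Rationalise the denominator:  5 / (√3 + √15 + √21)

Group as (√3 + √21) + √15; multiply by (√3 + √21) - √15, then rationalise the remaining surd.

(-10*√105 - 5*√21 + 15*√15 + 55*√3)/57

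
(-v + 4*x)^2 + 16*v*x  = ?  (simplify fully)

Expanding gives v^2 + 8*v*x + 16*x^2, a perfect square.

(v + 4*x)^2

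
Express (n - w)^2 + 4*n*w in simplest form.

After expansion: n^2 + 2*n*w + w^2 — a perfect-square trinomial.

(n + w)^2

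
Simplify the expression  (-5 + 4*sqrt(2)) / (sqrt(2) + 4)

Multiply numerator and denominator by -sqrt(2) + 4.
Denominator becomes 14; numerator becomes -28 + 21*sqrt(2).

(-4 + 3*sqrt(2))/2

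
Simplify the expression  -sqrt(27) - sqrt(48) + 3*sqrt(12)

sqrt(27) = 3*sqrt(3); sqrt(48) = 4*sqrt(3); 3*sqrt(12) = 6*sqrt(3)
Combine: (-3 - 4 + 6)·sqrt(3) = -sqrt(3)

-sqrt(3)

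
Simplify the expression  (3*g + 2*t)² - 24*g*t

Expand the square and combine the 24*g*t term.

(3*g - 2*t)²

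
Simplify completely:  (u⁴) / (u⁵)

1/u

Quotient: (u^-1)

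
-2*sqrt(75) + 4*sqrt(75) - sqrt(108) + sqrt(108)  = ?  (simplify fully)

10*sqrt(3)

2*sqrt(75) = 10*sqrt(3); 4*sqrt(75) = 20*sqrt(3); sqrt(108) = 6*sqrt(3); sqrt(108) = 6*sqrt(3)
Combine: (-10 + 20 - 6 + 6)·sqrt(3) = 10*sqrt(3)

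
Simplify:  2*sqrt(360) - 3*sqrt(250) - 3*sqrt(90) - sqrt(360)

-18*sqrt(10)

2*sqrt(360) = 12*sqrt(10); 3*sqrt(250) = 15*sqrt(10); 3*sqrt(90) = 9*sqrt(10); sqrt(360) = 6*sqrt(10)
Combine: (12 - 15 - 9 - 6)·sqrt(10) = -18*sqrt(10)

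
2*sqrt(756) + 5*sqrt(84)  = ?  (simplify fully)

22*sqrt(21)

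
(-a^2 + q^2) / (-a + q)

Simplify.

Factor q^2 - a^2 and cancel (-a + q).

a + q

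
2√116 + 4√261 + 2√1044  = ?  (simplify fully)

28*√29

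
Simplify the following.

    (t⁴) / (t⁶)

t^(-2)

Quotient: (t^-2)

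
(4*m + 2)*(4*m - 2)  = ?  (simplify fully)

16*m**2 - 4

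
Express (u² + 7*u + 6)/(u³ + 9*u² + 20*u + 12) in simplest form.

Factor: u² + 7*u + 6 = (u + 6)·(u + 1);  u³ + 9*u² + 20*u + 12 = (u + 1)·(u + 2)·(u + 6)
Cancel the common factors (u + 1), (u + 6).

1/(u + 2)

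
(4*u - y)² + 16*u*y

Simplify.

After expansion: 16*u² + 8*u*y + y² — a perfect-square trinomial.

(4*u + y)²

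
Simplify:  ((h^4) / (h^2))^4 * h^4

h^12

Inside the bracket: h^2
Raise to the power 4: h^8
Multiply by h^4: add exponents.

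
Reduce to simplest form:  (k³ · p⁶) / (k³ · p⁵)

Quotient: p¹

p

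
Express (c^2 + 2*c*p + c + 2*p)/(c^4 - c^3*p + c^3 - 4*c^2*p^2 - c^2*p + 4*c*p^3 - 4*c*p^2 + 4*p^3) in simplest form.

1/(c^2 - 3*c*p + 2*p^2)

Factor: c^2 + 2*c*p + c + 2*p = (c + 1)*(c + 2*p);  c^4 - c^3*p + c^3 - 4*c^2*p^2 - c^2*p + 4*c*p^3 - 4*c*p^2 + 4*p^3 = (c - p)*(c - 2*p)*(c + 1)*(c + 2*p)
Cancel the common factors (c + 1), (c + 2*p).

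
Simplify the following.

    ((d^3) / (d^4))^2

Inside the bracket: (d^-1)
Raise to the power 2: (d^-2)

d^(-2)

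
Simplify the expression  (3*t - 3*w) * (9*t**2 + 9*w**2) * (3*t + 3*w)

Pair the conjugate factors: ((3*t)+(3*w))((3*t)-(3*w)) = 9*t**2 - 9*w**2, then repeat with the next factor.

81*t**4 - 81*w**4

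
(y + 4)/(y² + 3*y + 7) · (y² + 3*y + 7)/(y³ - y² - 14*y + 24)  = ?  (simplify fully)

Factor: y³ - y² - 14*y + 24 = (y + 4)·(y - 3)·(y - 2)
Cancel the common factors (y² + 3*y + 7), (y + 4).

1/(y² - 5*y + 6)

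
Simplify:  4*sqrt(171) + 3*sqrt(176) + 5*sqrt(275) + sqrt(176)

12*sqrt(19) + 41*sqrt(11)

4*sqrt(171) = 12*sqrt(19); 3*sqrt(176) = 12*sqrt(11); 5*sqrt(275) = 25*sqrt(11); sqrt(176) = 4*sqrt(11)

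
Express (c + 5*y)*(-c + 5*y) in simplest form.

Difference of squares with P = 5*y, Q = c.

-c^2 + 25*y^2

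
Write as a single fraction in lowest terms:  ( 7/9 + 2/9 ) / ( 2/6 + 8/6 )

Numerator: 7/9 + 2/9 = 1
Denominator: 2/6 + 8/6 = 5/3
Divide: (1) · (3/5) = 3/5

3/5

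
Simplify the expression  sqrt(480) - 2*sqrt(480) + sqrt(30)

sqrt(480) = 4*sqrt(30); 2*sqrt(480) = 8*sqrt(30); sqrt(30) = sqrt(30)
Combine: (4 - 8 + 1)·sqrt(30) = -3*sqrt(30)

-3*sqrt(30)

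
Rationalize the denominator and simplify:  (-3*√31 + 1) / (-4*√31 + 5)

Multiply numerator and denominator by 5 + 4*√31.
Denominator becomes -471; numerator becomes -367 - 11*√31.

(11*√31 + 367)/471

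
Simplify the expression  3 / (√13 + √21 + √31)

(-2*√8463 + 3*√31 + 23*√21 + 39*√13)/361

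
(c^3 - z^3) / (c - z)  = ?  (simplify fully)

Apply the difference-of-cubes factorisation and cancel (c - z).

c^2 + c*z + z^2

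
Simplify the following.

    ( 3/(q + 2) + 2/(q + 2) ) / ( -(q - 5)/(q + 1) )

Numerator: 3/(q + 2) + 2/(q + 2) = 5/(q + 2)
Denominator: -(q - 5)/(q + 1) = (-q + 5)/(q + 1)
Divide: (5/(q + 2)) · ((q + 1)/(-q + 5)) = (-5*q - 5)/(q² - 3*q - 10)

(-5*q - 5)/(q² - 3*q - 10)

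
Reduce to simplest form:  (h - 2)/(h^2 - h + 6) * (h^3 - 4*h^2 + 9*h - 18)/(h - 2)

h - 3

Factor: h^3 - 4*h^2 + 9*h - 18 = (h - 3)*(h^2 - h + 6)
Cancel the common factors (h^2 - h + 6), (h - 2).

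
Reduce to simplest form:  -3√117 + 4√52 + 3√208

11*√13

3√117 = 9*√13; 4√52 = 8*√13; 3√208 = 12*√13
Combine: (-9 + 8 + 12)·√13 = 11*√13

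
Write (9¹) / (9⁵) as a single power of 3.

9¹ = 3^2; 9⁵ = 3^10
Combine exponents: 3^(-8)

3^(-8)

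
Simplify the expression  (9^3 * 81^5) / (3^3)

3^23

9^3 = 3^6; 81^5 = 3^20; 3^3 = 3^3
Combine exponents: 3^23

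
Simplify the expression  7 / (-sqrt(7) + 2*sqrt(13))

Multiply numerator and denominator by sqrt(7) + 2*sqrt(13).
Denominator becomes 45; numerator becomes 7*sqrt(7) + 14*sqrt(13).

(7*sqrt(7) + 14*sqrt(13))/45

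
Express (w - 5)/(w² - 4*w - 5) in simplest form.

Factor: w² - 4*w - 5 = (w + 1)·(w - 5)
Cancel the common factor (w - 5).

1/(w + 1)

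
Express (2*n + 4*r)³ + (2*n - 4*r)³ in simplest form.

Only the even-power cross terms survive.

16*n*(n² + 12*r²)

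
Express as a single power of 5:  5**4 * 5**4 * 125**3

5**4 = 5**4; 5**4 = 5**4; 125**3 = 5**9
Combine exponents: 5**17

5**17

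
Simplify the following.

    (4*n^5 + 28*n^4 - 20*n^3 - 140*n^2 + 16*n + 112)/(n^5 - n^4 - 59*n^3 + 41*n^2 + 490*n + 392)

Factor: 4*n^5 + 28*n^4 - 20*n^3 - 140*n^2 + 16*n + 112 = 4*(n - 1)*(n + 1)*(n + 7)*(n + 2)*(n - 2);  n^5 - n^4 - 59*n^3 + 41*n^2 + 490*n + 392 = (n + 1)*(n + 2)*(n + 7)*(n - 7)*(n - 4)
Cancel the common factors (n + 1), (n + 7), (n + 2).

(4*n^2 - 12*n + 8)/(n^2 - 11*n + 28)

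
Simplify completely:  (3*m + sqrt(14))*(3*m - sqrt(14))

9*m^2 - 14

Product of conjugates: (P+Q)(P-Q) = P^2 - Q^2.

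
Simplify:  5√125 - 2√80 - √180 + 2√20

15*√5

5√125 = 25*√5; 2√80 = 8*√5; √180 = 6*√5; 2√20 = 4*√5
Combine: (25 - 8 - 6 + 4)·√5 = 15*√5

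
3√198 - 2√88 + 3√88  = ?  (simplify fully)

11*√22

3√198 = 9*√22; 2√88 = 4*√22; 3√88 = 6*√22
Combine: (9 - 4 + 6)·√22 = 11*√22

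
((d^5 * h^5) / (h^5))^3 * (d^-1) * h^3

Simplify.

Inside the bracket: d^5
Raise to the power 3: d^15
Multiply by (d^-1) * h^3: add exponents.

d^14*h^3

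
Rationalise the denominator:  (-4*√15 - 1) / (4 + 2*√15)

(-58 + 7*√15)/22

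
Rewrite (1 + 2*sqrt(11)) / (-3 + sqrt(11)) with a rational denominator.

Multiply numerator and denominator by -sqrt(11) - 3.
Denominator becomes -2; numerator becomes -25 - 7*sqrt(11).

(7*sqrt(11) + 25)/2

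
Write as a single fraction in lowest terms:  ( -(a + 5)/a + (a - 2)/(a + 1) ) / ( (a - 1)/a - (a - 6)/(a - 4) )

Numerator: -(a + 5)/a + (a - 2)/(a + 1) = (-8*a - 5)/(a² + a)
Denominator: (a - 1)/a - (a - 6)/(a - 4) = (a + 4)/(a² - 4*a)
Divide: ((-8*a - 5)/(a² + a)) · ((a² - 4*a)/(a + 4)) = (-8*a² + 27*a + 20)/(a² + 5*a + 4)

(-8*a² + 27*a + 20)/(a² + 5*a + 4)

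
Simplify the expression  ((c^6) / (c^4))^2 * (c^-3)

Inside the bracket: c^2
Raise to the power 2: c^4
Multiply by (c^-3): add exponents.

c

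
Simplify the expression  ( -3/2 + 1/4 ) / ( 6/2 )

Numerator: -3/2 + 1/4 = -5/4
Denominator: 6/2 = 3
Divide: (-5/4) · (1/3) = -5/12

-5/12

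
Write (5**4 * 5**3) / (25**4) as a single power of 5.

5**(-1)

5**4 = 5**4; 5**3 = 5**3; 25**4 = 5**8
Combine exponents: 5**(-1)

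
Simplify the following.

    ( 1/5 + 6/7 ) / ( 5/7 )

37/25

Numerator: 1/5 + 6/7 = 37/35
Denominator: 5/7 = 5/7
Divide: (37/35) · (7/5) = 37/25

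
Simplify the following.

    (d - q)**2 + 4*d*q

(d + q)**2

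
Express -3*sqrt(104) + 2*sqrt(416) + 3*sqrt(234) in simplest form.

11*sqrt(26)

3*sqrt(104) = 6*sqrt(26); 2*sqrt(416) = 8*sqrt(26); 3*sqrt(234) = 9*sqrt(26)
Combine: (-6 + 8 + 9)·sqrt(26) = 11*sqrt(26)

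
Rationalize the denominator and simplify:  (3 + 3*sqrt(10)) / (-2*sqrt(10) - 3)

(-51 + 3*sqrt(10))/31

Multiply numerator and denominator by -3 + 2*sqrt(10).
Denominator becomes -31; numerator becomes -3*sqrt(10) + 51.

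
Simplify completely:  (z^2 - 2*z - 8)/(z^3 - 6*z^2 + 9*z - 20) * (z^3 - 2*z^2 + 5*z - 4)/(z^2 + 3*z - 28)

(z^2 + z - 2)/(z^2 + 2*z - 35)

Factor: z^2 - 2*z - 8 = (z + 2)*(z - 4);  z^3 - 6*z^2 + 9*z - 20 = (z^2 - z + 4)*(z - 5);  z^3 - 2*z^2 + 5*z - 4 = (z^2 - z + 4)*(z - 1);  z^2 + 3*z - 28 = (z - 4)*(z + 7)
Cancel the common factors (z^2 - z + 4), (z - 4).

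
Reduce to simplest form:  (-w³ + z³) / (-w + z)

Apply the difference-of-cubes factorisation and cancel (-w + z).

w² + w*z + z²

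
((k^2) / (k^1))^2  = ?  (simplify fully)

k^2

Inside the bracket: k^1
Raise to the power 2: k^2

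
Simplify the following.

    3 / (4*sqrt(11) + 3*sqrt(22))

(-12*sqrt(11) + 9*sqrt(22))/22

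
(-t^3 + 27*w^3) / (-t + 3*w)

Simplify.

t^2 + 3*t*w + 9*w^2

Apply the difference-of-cubes factorisation and cancel (-t + 3*w).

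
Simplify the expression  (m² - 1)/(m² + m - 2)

(m + 1)/(m + 2)

Factor: m² - 1 = (m + 1)·(m - 1);  m² + m - 2 = (m - 1)·(m + 2)
Cancel the common factor (m - 1).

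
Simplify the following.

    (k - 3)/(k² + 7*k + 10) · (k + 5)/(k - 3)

1/(k + 2)

Factor: k² + 7*k + 10 = (k + 2)·(k + 5)
Cancel the common factors (k + 5), (k - 3).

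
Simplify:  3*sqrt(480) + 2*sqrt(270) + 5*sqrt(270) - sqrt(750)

3*sqrt(480) = 12*sqrt(30); 2*sqrt(270) = 6*sqrt(30); 5*sqrt(270) = 15*sqrt(30); sqrt(750) = 5*sqrt(30)
Combine: (12 + 6 + 15 - 5)·sqrt(30) = 28*sqrt(30)

28*sqrt(30)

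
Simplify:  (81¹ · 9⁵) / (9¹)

3^12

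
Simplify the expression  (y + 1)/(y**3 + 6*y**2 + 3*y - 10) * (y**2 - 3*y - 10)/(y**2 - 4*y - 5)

1/(y**2 + 4*y - 5)

Factor: y**3 + 6*y**2 + 3*y - 10 = (y + 2)*(y + 5)*(y - 1);  y**2 - 3*y - 10 = (y - 5)*(y + 2);  y**2 - 4*y - 5 = (y + 1)*(y - 5)
Cancel the common factors (y + 1), (y - 5), (y + 2).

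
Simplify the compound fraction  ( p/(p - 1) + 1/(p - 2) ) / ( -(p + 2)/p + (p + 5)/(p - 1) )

Numerator: p/(p - 1) + 1/(p - 2) = (p^2 - p - 1)/(p^2 - 3*p + 2)
Denominator: -(p + 2)/p + (p + 5)/(p - 1) = (4*p + 2)/(p^2 - p)
Divide: ((p^2 - p - 1)/(p^2 - 3*p + 2)) · ((p^2 - p)/(4*p + 2)) = (p^3 - p^2 - p)/(4*p^2 - 6*p - 4)

(p^3 - p^2 - p)/(4*p^2 - 6*p - 4)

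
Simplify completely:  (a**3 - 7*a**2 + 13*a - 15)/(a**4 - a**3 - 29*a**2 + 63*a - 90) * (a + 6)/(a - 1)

1/(a - 1)

Factor: a**3 - 7*a**2 + 13*a - 15 = (a**2 - 2*a + 3)*(a - 5);  a**4 - a**3 - 29*a**2 + 63*a - 90 = (a**2 - 2*a + 3)*(a + 6)*(a - 5)
Cancel the common factors (a**2 - 2*a + 3), (a + 6), (a - 5).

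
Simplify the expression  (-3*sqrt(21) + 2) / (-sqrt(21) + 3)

Multiply numerator and denominator by 3 + sqrt(21).
Denominator becomes -12; numerator becomes -57 - 7*sqrt(21).

(7*sqrt(21) + 57)/12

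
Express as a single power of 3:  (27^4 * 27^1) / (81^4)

3^(-1)

27^4 = 3^12; 27^1 = 3^3; 81^4 = 3^16
Combine exponents: 3^(-1)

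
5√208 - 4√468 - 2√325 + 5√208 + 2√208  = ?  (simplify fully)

5√208 = 20*√13; 4√468 = 24*√13; 2√325 = 10*√13; 5√208 = 20*√13; 2√208 = 8*√13
Combine: (20 - 24 - 10 + 20 + 8)·√13 = 14*√13

14*√13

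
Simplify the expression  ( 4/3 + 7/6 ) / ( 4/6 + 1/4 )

30/11

Numerator: 4/3 + 7/6 = 5/2
Denominator: 4/6 + 1/4 = 11/12
Divide: (5/2) · (12/11) = 30/11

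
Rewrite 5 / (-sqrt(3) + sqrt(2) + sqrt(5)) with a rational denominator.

Group as (sqrt(2) + sqrt(5)) - sqrt(3); multiply by (sqrt(2) + sqrt(5)) + sqrt(3), then rationalise the remaining surd.

(-10*sqrt(3) + 15*sqrt(2) + 5*sqrt(30))/12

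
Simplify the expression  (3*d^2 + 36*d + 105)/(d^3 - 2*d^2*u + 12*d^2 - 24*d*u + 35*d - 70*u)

-3/(-d + 2*u)

Factor: 3*d^2 + 36*d + 105 = 3*(d + 7)*(d + 5);  d^3 - 2*d^2*u + 12*d^2 - 24*d*u + 35*d - 70*u = (d + 7)*(d + 5)*(d - 2*u)
Cancel the common factors (d + 7), (d + 5).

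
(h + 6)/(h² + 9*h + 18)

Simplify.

1/(h + 3)

Factor: h² + 9*h + 18 = (h + 6)·(h + 3)
Cancel the common factor (h + 6).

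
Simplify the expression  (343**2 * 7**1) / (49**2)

7**3

343**2 = 7**6; 7**1 = 7**1; 49**2 = 7**4
Combine exponents: 7**3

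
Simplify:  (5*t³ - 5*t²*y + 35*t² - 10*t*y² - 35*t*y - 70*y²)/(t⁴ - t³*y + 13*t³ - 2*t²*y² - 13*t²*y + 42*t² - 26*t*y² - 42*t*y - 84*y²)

5/(t + 6)

Factor: 5*t³ - 5*t²*y + 35*t² - 10*t*y² - 35*t*y - 70*y² = 5·(t + 7)·(t - 2*y)·(t + y);  t⁴ - t³*y + 13*t³ - 2*t²*y² - 13*t²*y + 42*t² - 26*t*y² - 42*t*y - 84*y² = (t + 6)·(t + y)·(t - 2*y)·(t + 7)
Cancel the common factors (t + y), (t + 7), (t - 2*y).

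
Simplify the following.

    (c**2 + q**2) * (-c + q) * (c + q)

-c**4 + q**4

Pair the conjugate factors: (q+c)(q-c) = -c**2 + q**2, then repeat with the next factor.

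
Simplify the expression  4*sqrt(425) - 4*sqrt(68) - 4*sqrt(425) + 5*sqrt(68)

4*sqrt(425) = 20*sqrt(17); 4*sqrt(68) = 8*sqrt(17); 4*sqrt(425) = 20*sqrt(17); 5*sqrt(68) = 10*sqrt(17)
Combine: (20 - 8 - 20 + 10)·sqrt(17) = 2*sqrt(17)

2*sqrt(17)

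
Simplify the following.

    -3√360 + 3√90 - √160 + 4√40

-5*√10

3√360 = 18*√10; 3√90 = 9*√10; √160 = 4*√10; 4√40 = 8*√10
Combine: (-18 + 9 - 4 + 8)·√10 = -5*√10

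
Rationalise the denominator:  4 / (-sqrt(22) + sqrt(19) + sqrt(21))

(-9*sqrt(22) + 10*sqrt(21) + 12*sqrt(19) + sqrt(8778))/159

Group as (sqrt(19) + sqrt(21)) - sqrt(22); multiply by (sqrt(19) + sqrt(21)) + sqrt(22), then rationalise the remaining surd.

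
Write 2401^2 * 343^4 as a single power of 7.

2401^2 = 7^8; 343^4 = 7^12
Combine exponents: 7^20

7^20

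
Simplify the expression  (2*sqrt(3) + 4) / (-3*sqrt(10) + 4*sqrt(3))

(-6*sqrt(10) - 3*sqrt(30) - 8*sqrt(3) - 12)/21

Multiply numerator and denominator by 4*sqrt(3) + 3*sqrt(10).
Denominator becomes -42; numerator becomes 24 + 16*sqrt(3) + 6*sqrt(30) + 12*sqrt(10).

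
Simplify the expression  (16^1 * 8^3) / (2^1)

2^12

16^1 = 2^4; 8^3 = 2^9; 2^1 = 2^1
Combine exponents: 2^12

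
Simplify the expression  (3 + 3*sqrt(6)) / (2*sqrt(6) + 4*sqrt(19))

Multiply numerator and denominator by -4*sqrt(19) + 2*sqrt(6).
Denominator becomes -280; numerator becomes -12*sqrt(114) - 12*sqrt(19) + 6*sqrt(6) + 36.

(-18 - 3*sqrt(6) + 6*sqrt(19) + 6*sqrt(114))/140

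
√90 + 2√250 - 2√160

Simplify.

√90 = 3*√10; 2√250 = 10*√10; 2√160 = 8*√10
Combine: (3 + 10 - 8)·√10 = 5*√10

5*√10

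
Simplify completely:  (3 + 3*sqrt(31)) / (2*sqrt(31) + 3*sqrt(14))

(-186 - 6*sqrt(31) + 9*sqrt(14) + 9*sqrt(434))/2

Multiply numerator and denominator by -3*sqrt(14) + 2*sqrt(31).
Denominator becomes -2; numerator becomes -9*sqrt(434) - 9*sqrt(14) + 6*sqrt(31) + 186.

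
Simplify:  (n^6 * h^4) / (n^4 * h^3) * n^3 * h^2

Quotient: n^2 * h^1
Multiply by n^3 * h^2: add exponents.

h^3*n^5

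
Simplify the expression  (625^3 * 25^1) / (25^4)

625^3 = 5^12; 25^1 = 5^2; 25^4 = 5^8
Combine exponents: 5^6

5^6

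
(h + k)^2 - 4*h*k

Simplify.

(h - k)^2

After expansion: h^2 - 2*h*k + k^2 — a perfect-square trinomial.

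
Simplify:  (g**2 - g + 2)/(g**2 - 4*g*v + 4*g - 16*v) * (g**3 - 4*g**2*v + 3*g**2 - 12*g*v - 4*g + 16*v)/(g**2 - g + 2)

Factor: g**2 - 4*g*v + 4*g - 16*v = (g - 4*v)*(g + 4);  g**3 - 4*g**2*v + 3*g**2 - 12*g*v - 4*g + 16*v = (g - 1)*(g - 4*v)*(g + 4)
Cancel the common factors (g**2 - g + 2), (g - 4*v), (g + 4).

g - 1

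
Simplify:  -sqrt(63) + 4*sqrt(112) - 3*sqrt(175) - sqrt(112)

-6*sqrt(7)

sqrt(63) = 3*sqrt(7); 4*sqrt(112) = 16*sqrt(7); 3*sqrt(175) = 15*sqrt(7); sqrt(112) = 4*sqrt(7)
Combine: (-3 + 16 - 15 - 4)·sqrt(7) = -6*sqrt(7)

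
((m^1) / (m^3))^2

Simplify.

Inside the bracket: (m^-2)
Raise to the power 2: (m^-4)

m^(-4)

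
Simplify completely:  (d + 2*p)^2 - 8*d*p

Expanding gives d^2 - 4*d*p + 4*p^2, a perfect square.

(d - 2*p)^2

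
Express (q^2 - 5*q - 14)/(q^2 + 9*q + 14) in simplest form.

(q - 7)/(q + 7)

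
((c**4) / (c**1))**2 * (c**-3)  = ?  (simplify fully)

c**3

Inside the bracket: c**3
Raise to the power 2: c**6
Multiply by (c**-3): add exponents.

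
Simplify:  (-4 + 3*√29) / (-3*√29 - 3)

Multiply numerator and denominator by -3 + 3*√29.
Denominator becomes -252; numerator becomes -21*√29 + 273.

(-13 + √29)/12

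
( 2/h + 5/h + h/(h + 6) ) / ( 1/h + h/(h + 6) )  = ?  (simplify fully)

Numerator: 2/h + 5/h + h/(h + 6) = (h² + 7*h + 42)/(h² + 6*h)
Denominator: 1/h + h/(h + 6) = (h² + h + 6)/(h² + 6*h)
Divide: ((h² + 7*h + 42)/(h² + 6*h)) · ((h² + 6*h)/(h² + h + 6)) = (h² + 7*h + 42)/(h² + h + 6)

(h² + 7*h + 42)/(h² + h + 6)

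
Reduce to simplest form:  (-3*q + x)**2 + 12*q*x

Expand the square and combine the 12*q*x term.

(3*q + x)**2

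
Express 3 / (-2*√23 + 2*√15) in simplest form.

(-3*√23 - 3*√15)/16

Multiply numerator and denominator by 2*√15 + 2*√23.
Denominator becomes -32; numerator becomes 6*√15 + 6*√23.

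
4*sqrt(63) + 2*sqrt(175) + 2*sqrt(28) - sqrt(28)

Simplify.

24*sqrt(7)

4*sqrt(63) = 12*sqrt(7); 2*sqrt(175) = 10*sqrt(7); 2*sqrt(28) = 4*sqrt(7); sqrt(28) = 2*sqrt(7)
Combine: (12 + 10 + 4 - 2)·sqrt(7) = 24*sqrt(7)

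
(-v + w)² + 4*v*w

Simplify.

(v + w)²

After expansion: v² + 2*v*w + w² — a perfect-square trinomial.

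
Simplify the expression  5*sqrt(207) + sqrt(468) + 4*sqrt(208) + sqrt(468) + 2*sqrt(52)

15*sqrt(23) + 32*sqrt(13)

5*sqrt(207) = 15*sqrt(23); sqrt(468) = 6*sqrt(13); 4*sqrt(208) = 16*sqrt(13); sqrt(468) = 6*sqrt(13); 2*sqrt(52) = 4*sqrt(13)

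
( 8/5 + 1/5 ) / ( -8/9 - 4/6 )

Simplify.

Numerator: 8/5 + 1/5 = 9/5
Denominator: -8/9 - 4/6 = -14/9
Divide: (9/5) · (-9/14) = -81/70

-81/70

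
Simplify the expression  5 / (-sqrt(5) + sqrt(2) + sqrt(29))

(-80*sqrt(2) - 5*sqrt(290) + 65*sqrt(5) + 55*sqrt(29))/222

Group as (sqrt(2) + sqrt(29)) - sqrt(5); multiply by (sqrt(2) + sqrt(29)) + sqrt(5), then rationalise the remaining surd.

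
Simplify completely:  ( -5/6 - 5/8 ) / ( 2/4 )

-35/12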